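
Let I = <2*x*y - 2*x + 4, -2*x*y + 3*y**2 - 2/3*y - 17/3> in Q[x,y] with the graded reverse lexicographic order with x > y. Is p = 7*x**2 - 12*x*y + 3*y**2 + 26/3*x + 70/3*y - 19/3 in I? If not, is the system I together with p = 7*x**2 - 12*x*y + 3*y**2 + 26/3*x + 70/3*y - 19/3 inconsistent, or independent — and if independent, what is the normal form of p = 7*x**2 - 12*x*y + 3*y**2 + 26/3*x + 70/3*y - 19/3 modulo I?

Adjoining 7*x**2 - 12*x*y + 3*y**2 + 26/3*x + 70/3*y - 19/3 makes the ideal the whole ring: the system is inconsistent.

First compute the reduced Gröbner basis of I by Buchberger's algorithm.
f_1 = 2*x*y - 2*x + 4, LT = x*y.
f_2 = -2*x*y + 3*y**2 - 2/3*y - 17/3, LT = x*y.

S(f_1,f_2): lcm = x*y. S = 3/2*y**2 - x - 1/3*y - 5/6.
  reduce S modulo (f_1, f_2):
  remainder 3/2*y**2 - x - 1/3*y - 5/6 ≠ 0; add h_3 = 3/2*y**2 - x - 1/3*y - 5/6 to the basis.

S(f_1,h_3): lcm = x*y**2. S = 2/3*x**2 - 7/9*x*y + 5/9*x + 2*y.
  reduce S modulo (f_1, f_2, h_3):
  remainder 2/3*x**2 - 2/9*x + 2*y + 14/9 ≠ 0; add h_4 = 2/3*x**2 - 2/9*x + 2*y + 14/9 to the basis.

The other S-polynomials (S(f_2,h_3), S(f_1,h_4), S(f_2,h_4), S(h_3,h_4)) all reduce to 0 modulo the current basis, so we have a Gröbner basis.
Inter-reduce: drop elements whose leading term is divisible by another's, tail-reduce, and make monic.
Reduced Gröbner basis: {x**2 - 1/3*x + 3*y + 7/3, x*y - x + 2, y**2 - 2/3*x - 2/9*y - 5/9}.
Label its elements g_1 = x**2 - 1/3*x + 3*y + 7/3, g_2 = x*y - x + 2, g_3 = y**2 - 2/3*x - 2/9*y - 5/9.

Reduce p = 7*x**2 - 12*x*y + 3*y**2 + 26/3*x + 70/3*y - 19/3 modulo G:
  leading term x**2: subtract (7)·g_1 from 7*x**2 - 12*x*y + 3*y**2 + 26/3*x + 70/3*y - 19/3 → -12*x*y + 3*y**2 + 11*x + 7/3*y - 68/3
  leading term x*y: subtract (-12)·g_2 from -12*x*y + 3*y**2 + 11*x + 7/3*y - 68/3 → 3*y**2 - x + 7/3*y + 4/3
  leading term y**2: subtract (3)·g_3 from 3*y**2 - x + 7/3*y + 4/3 → x + 3*y + 3
  leading term x: no divisor's leading term divides it; move x to the remainder.
  leading term y: no divisor's leading term divides it; move 3*y to the remainder.
  leading term 1: no divisor's leading term divides it; move 3 to the remainder.
  normal form = x + 3*y + 3.
The normal form is nonzero, so p ∉ I. Since p minus its normal form lies in I, I + (p) = I + (r) where r = x + 3*y + 3; decide whether this ideal is the whole ring.
Run Buchberger on G together with r (pairs among the g_i already reduce to 0 since G is a Gröbner basis):
g_1 = x**2 - 1/3*x + 3*y + 7/3, LT = x**2.
g_2 = x*y - x + 2, LT = x*y.
g_3 = y**2 - 2/3*x - 2/9*y - 5/9, LT = y**2.
r = x + 3*y + 3, LT = x.

S(g_1,r): lcm = x**2. S = -3*x*y - 10/3*x + 3*y + 7/3.
  reduce S modulo (g_1, g_2, g_3, r):
  remainder 22*y + 82/3 ≠ 0; add m_5 = 22*y + 82/3 to the basis.

S(g_2,r): lcm = x*y. S = -3*y**2 - x - 3*y + 2.
  reduce S modulo (g_1, g_2, g_3, r, m_5):
  remainder 268/99 ≠ 0; add m_6 = 268/99 to the basis.

The other S-polynomials (S(g_1,g_2), S(g_1,g_3), S(g_2,g_3), S(g_3,r), S(g_1,m_5), S(g_2,m_5), S(g_3,m_5), S(r,m_5), S(g_1,m_6), S(g_2,m_6), S(g_3,m_6), S(r,m_6), S(m_5,m_6)) all reduce to 0 modulo the current basis, so we have a Gröbner basis.
Inter-reduce: drop elements whose leading term is divisible by another's, tail-reduce, and make monic.
Reduced Gröbner basis: {1}.
The reduced Gröbner basis of I + (p) is {1}: the ideal is the whole ring, so the enlarged system has no common solution — adjoining p is inconsistent.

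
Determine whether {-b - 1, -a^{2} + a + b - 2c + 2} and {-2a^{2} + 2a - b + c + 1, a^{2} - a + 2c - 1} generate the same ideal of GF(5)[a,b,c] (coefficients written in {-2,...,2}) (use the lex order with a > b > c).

Equality of ideals is decidable: compute both reduced Gröbner bases (unique for the ordering) and check whether they agree.
Buchberger on the first generating set:
f_1 = -b - 1, LT = b.
f_2 = -a^{2} + a + b - 2c + 2, LT = a^{2}.

The S-polynomials (S(f_1,f_2)) all reduce to 0 modulo the current basis, so we have a Gröbner basis.
Inter-reduce: drop elements whose leading term is divisible by another's, tail-reduce, and make monic.
Reduced Gröbner basis: {a^{2} - a + 2c - 1, b + 1}.

Buchberger on the second generating set:
h_1 = -2a^{2} + 2a - b + c + 1, LT = a^{2}.
h_2 = a^{2} - a + 2c - 1, LT = a^{2}.

S(h_1,h_2): lcm = a^{2}. S = -2b - 2.
  leading term b: no divisor's leading term divides it; move -2b to the remainder.
  leading term 1: no divisor's leading term divides it; move -2 to the remainder.
  remainder -2b - 2 ≠ 0; add k_3 = -2b - 2 to the basis.

The other S-polynomials (S(h_1,k_3), S(h_2,k_3)) all reduce to 0 modulo the current basis, so we have a Gröbner basis.
Inter-reduce: drop elements whose leading term is divisible by another's, tail-reduce, and make monic.
Reduced Gröbner basis: {a^{2} - a + 2c - 1, b + 1}.

Same reduced basis, so the two generating sets span the same ideal.
The same test decides containment: I ⊆ J iff every generator of I reduces to 0 modulo a Gröbner basis of J.

Yes, the ideals are equal.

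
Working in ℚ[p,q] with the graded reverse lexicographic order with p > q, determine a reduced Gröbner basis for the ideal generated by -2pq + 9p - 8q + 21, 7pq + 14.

G = {q² - 25/8q + 9/4, p - 8/9q + 25/9}

f_1 = -2pq + 9p - 8q + 21, LT = pq.
f_2 = 7pq + 14, LT = pq.

S(f_1,f_2): lcm = pq. S = -9/2p + 4q - 25/2.
  reduce S modulo (f_1, f_2):
  remainder -9/2p + 4q - 25/2 ≠ 0; add g_3 = -9/2p + 4q - 25/2 to the basis.

S(f_1,g_3): lcm = pq. S = 8/9q² - 9/2p + 11/9q - 21/2.
  reduce S modulo (f_1, f_2, g_3):
  remainder 8/9q² - 25/9q + 2 ≠ 0; add g_4 = 8/9q² - 25/9q + 2 to the basis.

The other S-polynomials (S(f_2,g_3), S(f_1,g_4), S(f_2,g_4), S(g_3,g_4)) all reduce to 0 modulo the current basis, so we have a Gröbner basis.
Inter-reduce: drop elements whose leading term is divisible by another's, tail-reduce, and make monic.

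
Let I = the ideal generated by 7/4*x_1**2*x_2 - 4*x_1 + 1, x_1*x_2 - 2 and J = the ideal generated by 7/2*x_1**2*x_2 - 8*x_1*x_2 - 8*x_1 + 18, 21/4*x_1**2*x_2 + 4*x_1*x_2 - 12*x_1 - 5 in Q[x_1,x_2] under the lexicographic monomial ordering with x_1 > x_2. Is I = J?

Since reduced Gröbner bases are canonical representatives of ideals under a given ordering, it suffices to compute and compare them.
Buchberger on the first generating set:
f_1 = 7/4*x_1**2*x_2 - 4*x_1 + 1, LT = x_1**2*x_2.
f_2 = x_1*x_2 - 2, LT = x_1*x_2.

S(f_1,f_2): lcm = x_1**2*x_2. S = -2/7*x_1 + 4/7.
  leading term x_1: no divisor's leading term divides it; move -2/7*x_1 to the remainder.
  leading term 1: no divisor's leading term divides it; move 4/7 to the remainder.
  remainder -2/7*x_1 + 4/7 ≠ 0; add g_3 = -2/7*x_1 + 4/7 to the basis.

S(f_2,g_3): lcm = x_1*x_2. S = 2*x_2 - 2.
  leading term x_2: no divisor's leading term divides it; move 2*x_2 to the remainder.
  leading term 1: no divisor's leading term divides it; move -2 to the remainder.
  remainder 2*x_2 - 2 ≠ 0; add g_4 = 2*x_2 - 2 to the basis.

The other S-polynomials (S(f_1,g_3), S(f_1,g_4), S(f_2,g_4), S(g_3,g_4)) all reduce to 0 modulo the current basis, so we have a Gröbner basis.
Inter-reduce: drop elements whose leading term is divisible by another's, tail-reduce, and make monic.
Reduced Gröbner basis: {x_1 - 2, x_2 - 1}.

Buchberger on the second generating set:
h_1 = 7/2*x_1**2*x_2 - 8*x_1*x_2 - 8*x_1 + 18, LT = x_1**2*x_2.
h_2 = 21/4*x_1**2*x_2 + 4*x_1*x_2 - 12*x_1 - 5, LT = x_1**2*x_2.

S(h_1,h_2): lcm = x_1**2*x_2. S = -64/21*x_1*x_2 + 128/21.
  leading term x_1*x_2: no divisor's leading term divides it; move -64/21*x_1*x_2 to the remainder.
  leading term 1: no divisor's leading term divides it; move 128/21 to the remainder.
  remainder -64/21*x_1*x_2 + 128/21 ≠ 0; add k_3 = -64/21*x_1*x_2 + 128/21 to the basis.

S(h_1,k_3): lcm = x_1**2*x_2. S = -16/7*x_1*x_2 - 2/7*x_1 + 36/7.
  leading term x_1*x_2: subtract (3/4)·k_3 from -16/7*x_1*x_2 - 2/7*x_1 + 36/7 → -2/7*x_1 + 4/7
  leading term x_1: no divisor's leading term divides it; move -2/7*x_1 to the remainder.
  leading term 1: no divisor's leading term divides it; move 4/7 to the remainder.
  remainder -2/7*x_1 + 4/7 ≠ 0; add k_4 = -2/7*x_1 + 4/7 to the basis.

S(k_3,k_4): lcm = x_1*x_2. S = 2*x_2 - 2.
  leading term x_2: no divisor's leading term divides it; move 2*x_2 to the remainder.
  leading term 1: no divisor's leading term divides it; move -2 to the remainder.
  remainder 2*x_2 - 2 ≠ 0; add k_5 = 2*x_2 - 2 to the basis.

The other S-polynomials (S(h_2,k_3), S(h_1,k_4), S(h_2,k_4), S(h_1,k_5), S(h_2,k_5), S(k_3,k_5), S(k_4,k_5)) all reduce to 0 modulo the current basis, so we have a Gröbner basis.
Inter-reduce: drop elements whose leading term is divisible by another's, tail-reduce, and make monic.
Reduced Gröbner basis: {x_1 - 2, x_2 - 1}.

These coincide, so the ideals are equal.

Yes, the ideals are equal.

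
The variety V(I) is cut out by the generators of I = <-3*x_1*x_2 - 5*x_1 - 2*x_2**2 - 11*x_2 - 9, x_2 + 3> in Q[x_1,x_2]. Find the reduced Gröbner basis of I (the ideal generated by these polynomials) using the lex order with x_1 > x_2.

f_1 = -3*x_1*x_2 - 5*x_1 - 2*x_2**2 - 11*x_2 - 9, LT = x_1*x_2.
f_2 = x_2 + 3, LT = x_2.

S(f_1,f_2): lcm = x_1*x_2. S = -4/3*x_1 + 2/3*x_2**2 + 11/3*x_2 + 3.
  leading term x_1: no divisor's leading term divides it; move -4/3*x_1 to the remainder.
  leading term x_2**2: subtract (2/3*x_2)·f_2 from 2/3*x_2**2 + 11/3*x_2 + 3 → 5/3*x_2 + 3
  leading term x_2: subtract (5/3)·f_2 from 5/3*x_2 + 3 → -2
  leading term 1: no divisor's leading term divides it; move -2 to the remainder.
  remainder -4/3*x_1 - 2 ≠ 0; add g_3 = -4/3*x_1 - 2 to the basis.

The other S-polynomials (S(f_1,g_3), S(f_2,g_3)) all reduce to 0 modulo the current basis, so we have a Gröbner basis.
Inter-reduce: drop elements whose leading term is divisible by another's, tail-reduce, and make monic.

G = {x_1 + 3/2, x_2 + 3}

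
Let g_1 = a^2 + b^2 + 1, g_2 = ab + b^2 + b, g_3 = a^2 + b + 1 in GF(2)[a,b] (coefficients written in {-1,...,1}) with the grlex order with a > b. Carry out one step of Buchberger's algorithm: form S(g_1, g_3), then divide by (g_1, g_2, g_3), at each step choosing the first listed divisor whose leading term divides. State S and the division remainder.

S(g_1, g_3) = b^2 + b; remainder on division = b^2 + b.

lcm(LM(g_1), LM(g_3)) = a^2.
S = (lcm/LT(g_1))·g_1 − (lcm/LT(g_3))·g_3 = b^2 + b.
Reduce S modulo (g_1, g_2, g_3) in that order:
  leading term b^2: no divisor's leading term divides it; move b^2 to the remainder.
  leading term b: no divisor's leading term divides it; move b to the remainder.
The remainder b^2 + b is nonzero, so it would be added as the next basis element.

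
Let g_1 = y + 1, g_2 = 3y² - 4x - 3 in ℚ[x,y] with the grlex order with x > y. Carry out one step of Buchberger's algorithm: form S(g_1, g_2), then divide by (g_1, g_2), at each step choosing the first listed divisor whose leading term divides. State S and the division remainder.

S(g_1, g_2) = 4/3x + y + 1; remainder on division = 4/3x.

lcm(LM(g_1), LM(g_2)) = y².
S = (lcm/LT(g_1))·g_1 − (lcm/LT(g_2))·g_2 = 4/3x + y + 1.
Reduce S modulo (g_1, g_2) in that order:
  leading term x: no divisor's leading term divides it; move 4/3x to the remainder.
  leading term y: subtract (1)·g_1 from y + 1 → 0
The remainder 4/3x is nonzero, so it would be added as the next basis element.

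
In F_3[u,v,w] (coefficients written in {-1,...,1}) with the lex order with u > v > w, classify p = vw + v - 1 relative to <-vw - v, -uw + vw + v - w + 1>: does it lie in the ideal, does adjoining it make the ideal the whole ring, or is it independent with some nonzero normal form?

Adjoining vw + v - 1 makes the ideal the whole ring: the system is inconsistent.

First compute the reduced Gröbner basis of I by Buchberger's algorithm.
f_1 = -vw - v, LT = vw.
f_2 = -uw + vw + v - w + 1, LT = uw.

S(f_1,f_2): lcm = uvw. S = uv + v^2w + v^2 - vw + v.
  leading term uv: no divisor's leading term divides it; move uv to the remainder.
  leading term v^2w: subtract (-v)·f_1 from v^2w + v^2 - vw + v → -vw + v
  leading term vw: subtract (1)·f_1 from -vw + v → -v
  leading term v: no divisor's leading term divides it; move -v to the remainder.
  remainder uv - v ≠ 0; add h_3 = uv - v to the basis.

The other S-polynomials (S(f_1,h_3), S(f_2,h_3)) all reduce to 0 modulo the current basis, so we have a Gröbner basis.
Inter-reduce: drop elements whose leading term is divisible by another's, tail-reduce, and make monic.
Reduced Gröbner basis: {uv - v, uw + w - 1, vw + v}.
Label its elements g_1 = uv - v, g_2 = uw + w - 1, g_3 = vw + v.

Reduce p = vw + v - 1 modulo G:
  leading term vw: subtract (1)·g_3 from vw + v - 1 → -1
  leading term 1: no divisor's leading term divides it; move -1 to the remainder.
  normal form = -1.
The normal form is nonzero, so p ∉ I. Since p minus its normal form lies in I, I + (p) = I + (r) where r = -1; decide whether this ideal is the whole ring.
Here r = -1 is a nonzero constant, hence a unit: 1 ∈ I + (p), the Gröbner basis of I + (p) is {1}, and the enlarged system has no common solution — adjoining p is inconsistent.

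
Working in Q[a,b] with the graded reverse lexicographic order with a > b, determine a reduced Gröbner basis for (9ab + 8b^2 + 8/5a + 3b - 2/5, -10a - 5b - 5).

G = {b^2 - 23/35b - 12/35, a + 1/2b + 1/2}

f_1 = 9ab + 8b^2 + 8/5a + 3b - 2/5, LT = ab.
f_2 = -10a - 5b - 5, LT = a.

S(f_1,f_2): lcm = ab. S = 7/18b^2 + 8/45a - 1/6b - 2/45.
  leading term b^2: no divisor's leading term divides it; move 7/18b^2 to the remainder.
  leading term a: subtract (-4/225)·f_2 from 8/45a - 1/6b - 2/45 → -23/90b - 2/15
  leading term b: no divisor's leading term divides it; move -23/90b to the remainder.
  leading term 1: no divisor's leading term divides it; move -2/15 to the remainder.
  remainder 7/18b^2 - 23/90b - 2/15 ≠ 0; add g_3 = 7/18b^2 - 23/90b - 2/15 to the basis.

The other S-polynomials (S(f_1,g_3), S(f_2,g_3)) all reduce to 0 modulo the current basis, so we have a Gröbner basis.
Inter-reduce: drop elements whose leading term is divisible by another's, tail-reduce, and make monic.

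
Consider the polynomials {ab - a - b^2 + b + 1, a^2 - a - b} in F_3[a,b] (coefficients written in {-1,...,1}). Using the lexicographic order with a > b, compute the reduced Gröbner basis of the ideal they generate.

This is the nonlinear analogue of row-reducing a linear system.

f_1 = ab - a - b^2 + b + 1, LT = ab.
f_2 = a^2 - a - b, LT = a^2.

S(f_1,f_2): lcm = a^2b. S = -a^2 - ab^2 - ab + a + b^2.
  leading term a^2: subtract (-1)·f_2 from -a^2 - ab^2 - ab + a + b^2 → -ab^2 - ab + b^2 - b
  leading term ab^2: subtract (-b)·f_1 from -ab^2 - ab + b^2 - b → ab - b^3 - b^2
  leading term ab: subtract (1)·f_1 from ab - b^3 - b^2 → a - b^3 - b - 1
  leading term a: no divisor's leading term divides it; move a to the remainder.
  leading term b^3: no divisor's leading term divides it; move -b^3 to the remainder.
  leading term b: no divisor's leading term divides it; move -b to the remainder.
  leading term 1: no divisor's leading term divides it; move -1 to the remainder.
  remainder a - b^3 - b - 1 ≠ 0; add g_3 = a - b^3 - b - 1 to the basis.

S(f_1,g_3): lcm = ab. S = -a + b^4 - b + 1.
  leading term a: subtract (-1)·g_3 from -a + b^4 - b + 1 → b^4 - b^3 + b
  leading term b^4: no divisor's leading term divides it; move b^4 to the remainder.
  leading term b^3: no divisor's leading term divides it; move -b^3 to the remainder.
  leading term b: no divisor's leading term divides it; move b to the remainder.
  remainder b^4 - b^3 + b ≠ 0; add g_4 = b^4 - b^3 + b to the basis.

The other S-polynomials (S(f_2,g_3), S(f_1,g_4), S(f_2,g_4), S(g_3,g_4)) all reduce to 0 modulo the current basis, so we have a Gröbner basis.
Inter-reduce: drop elements whose leading term is divisible by another's, tail-reduce, and make monic.

G = {a - b^3 - b - 1, b^4 - b^3 + b}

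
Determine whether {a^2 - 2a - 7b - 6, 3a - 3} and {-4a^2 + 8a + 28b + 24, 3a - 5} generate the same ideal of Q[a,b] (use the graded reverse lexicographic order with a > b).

No, the ideals differ.

Since reduced Gröbner bases are canonical representatives of ideals under a given ordering, it suffices to compute and compare them.
Buchberger on the first generating set:
f_1 = a^2 - 2a - 7b - 6, LT = a^2.
f_2 = 3a - 3, LT = a.

S(f_1,f_2): lcm = a^2. S = -a - 7b - 6.
  leading term a: subtract (-1/3)·f_2 from -a - 7b - 6 → -7b - 7
  leading term b: no divisor's leading term divides it; move -7b to the remainder.
  leading term 1: no divisor's leading term divides it; move -7 to the remainder.
  remainder -7b - 7 ≠ 0; add g_3 = -7b - 7 to the basis.

The other S-polynomials (S(f_1,g_3), S(f_2,g_3)) all reduce to 0 modulo the current basis, so we have a Gröbner basis.
Inter-reduce: drop elements whose leading term is divisible by another's, tail-reduce, and make monic.
Reduced Gröbner basis: {a - 1, b + 1}.

Buchberger on the second generating set:
h_1 = -4a^2 + 8a + 28b + 24, LT = a^2.
h_2 = 3a - 5, LT = a.

S(h_1,h_2): lcm = a^2. S = -1/3a - 7b - 6.
  leading term a: subtract (-1/9)·h_2 from -1/3a - 7b - 6 → -7b - 59/9
  leading term b: no divisor's leading term divides it; move -7b to the remainder.
  leading term 1: no divisor's leading term divides it; move -59/9 to the remainder.
  remainder -7b - 59/9 ≠ 0; add k_3 = -7b - 59/9 to the basis.

The other S-polynomials (S(h_1,k_3), S(h_2,k_3)) all reduce to 0 modulo the current basis, so we have a Gröbner basis.
Inter-reduce: drop elements whose leading term is divisible by another's, tail-reduce, and make monic.
Reduced Gröbner basis: {a - 5/3, b + 59/63}.

The bases are distinct; the ideals are different.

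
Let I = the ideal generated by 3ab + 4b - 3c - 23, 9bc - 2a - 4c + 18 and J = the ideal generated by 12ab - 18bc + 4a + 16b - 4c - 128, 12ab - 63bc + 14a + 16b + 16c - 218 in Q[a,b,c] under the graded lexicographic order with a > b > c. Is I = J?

Yes, the ideals are equal.

Two ideals are equal iff their reduced Gröbner bases coincide (the reduced basis is unique for a fixed ordering).
Buchberger on the first generating set:
f_1 = 3ab + 4b - 3c - 23, LT = ab.
f_2 = 9bc - 2a - 4c + 18, LT = bc.

S(f_1,f_2): lcm = abc. S = 2/9a^2 + 4/9ac + 4/3bc - c^2 - 2a - 23/3c.
  leading term a^2: no divisor's leading term divides it; move 2/9a^2 to the remainder.
  leading term ac: no divisor's leading term divides it; move 4/9ac to the remainder.
  leading term bc: subtract (4/27)·f_2 from 4/3bc - c^2 - 2a - 23/3c → -c^2 - 46/27a - 191/27c - 8/3
  leading term c^2: no divisor's leading term divides it; move -c^2 to the remainder.
  leading term a: no divisor's leading term divides it; move -46/27a to the remainder.
  leading term c: no divisor's leading term divides it; move -191/27c to the remainder.
  leading term 1: no divisor's leading term divides it; move -8/3 to the remainder.
  remainder 2/9a^2 + 4/9ac - c^2 - 46/27a - 191/27c - 8/3 ≠ 0; add g_3 = 2/9a^2 + 4/9ac - c^2 - 46/27a - 191/27c - 8/3 to the basis.

S(f_1,g_3): lcm = a^2b. S = -2abc + 9/2bc^2 + 9ab - ac + 191/6bc - 23/3a + 12b.
  leading term abc: subtract (-2/3c)·f_1 from -2abc + 9/2bc^2 + 9ab - ac + 191/6bc - 23/3a + 12b → 9/2bc^2 + 9ab - ac + 69/2bc - 2c^2 - 23/3a + 12b - 46/3c
  leading term bc^2: subtract (1/2c)·f_2 from 9/2bc^2 + 9ab - ac + 69/2bc - 2c^2 - 23/3a + 12b - 46/3c → 9ab + 69/2bc - 23/3a + 12b - 73/3c
  leading term ab: subtract (3)·f_1 from 9ab + 69/2bc - 23/3a + 12b - 73/3c → 69/2bc - 23/3a - 46/3c + 69
  leading term bc: subtract (23/6)·f_2 from 69/2bc - 23/3a - 46/3c + 69 → 0
  remainder 0.

S(f_2,g_3): leading monomials are coprime, so the S-polynomial reduces to 0 (Buchberger's first criterion).
Every S-polynomial of the final basis reduces to 0, so we have a Gröbner basis.
Inter-reduce: drop elements whose leading term is divisible by another's, tail-reduce, and make monic.
Reduced Gröbner basis: {a^2 + 2ac - 9/2c^2 - 23/3a - 191/6c - 12, ab + 4/3b - c - 23/3, bc - 2/9a - 4/9c + 2}.

Buchberger on the second generating set:
h_1 = 12ab - 18bc + 4a + 16b - 4c - 128, LT = ab.
h_2 = 12ab - 63bc + 14a + 16b + 16c - 218, LT = ab.

S(h_1,h_2): lcm = ab. S = 15/4bc - 5/6a - 5/3c + 15/2.
  leading term bc: no divisor's leading term divides it; move 15/4bc to the remainder.
  leading term a: no divisor's leading term divides it; move -5/6a to the remainder.
  leading term c: no divisor's leading term divides it; move -5/3c to the remainder.
  leading term 1: no divisor's leading term divides it; move 15/2 to the remainder.
  remainder 15/4bc - 5/6a - 5/3c + 15/2 ≠ 0; add k_3 = 15/4bc - 5/6a - 5/3c + 15/2 to the basis.

S(h_1,k_3): lcm = abc. S = -3/2bc^2 + 2/9a^2 + 7/9ac + 4/3bc - 1/3c^2 - 2a - 32/3c.
  leading term bc^2: subtract (-2/5c)·k_3 from -3/2bc^2 + 2/9a^2 + 7/9ac + 4/3bc - 1/3c^2 - 2a - 32/3c → 2/9a^2 + 4/9ac + 4/3bc - c^2 - 2a - 23/3c
  leading term a^2: no divisor's leading term divides it; move 2/9a^2 to the remainder.
  leading term ac: no divisor's leading term divides it; move 4/9ac to the remainder.
  leading term bc: subtract (16/45)·k_3 from 4/3bc - c^2 - 2a - 23/3c → -c^2 - 46/27a - 191/27c - 8/3
  leading term c^2: no divisor's leading term divides it; move -c^2 to the remainder.
  leading term a: no divisor's leading term divides it; move -46/27a to the remainder.
  leading term c: no divisor's leading term divides it; move -191/27c to the remainder.
  leading term 1: no divisor's leading term divides it; move -8/3 to the remainder.
  remainder 2/9a^2 + 4/9ac - c^2 - 46/27a - 191/27c - 8/3 ≠ 0; add k_4 = 2/9a^2 + 4/9ac - c^2 - 46/27a - 191/27c - 8/3 to the basis.

S(h_2,k_3): lcm = abc. S = -21/4bc^2 + 2/9a^2 + 29/18ac + 4/3bc + 4/3c^2 - 2a - 109/6c.
  leading term bc^2: subtract (-7/5c)·k_3 from -21/4bc^2 + 2/9a^2 + 29/18ac + 4/3bc + 4/3c^2 - 2a - 109/6c → 2/9a^2 + 4/9ac + 4/3bc - c^2 - 2a - 23/3c
  leading term a^2: subtract (1)·k_4 from 2/9a^2 + 4/9ac + 4/3bc - c^2 - 2a - 23/3c → 4/3bc - 8/27a - 16/27c + 8/3
  leading term bc: subtract (16/45)·k_3 from 4/3bc - 8/27a - 16/27c + 8/3 → 0
  remainder 0.

S(h_1,k_4): lcm = a^2b. S = -7/2abc + 9/2bc^2 + 1/3a^2 + 9ab - 1/3ac + 191/6bc - 32/3a + 12b.
  leading term abc: subtract (-7/24c)·h_1 from -7/2abc + 9/2bc^2 + 1/3a^2 + 9ab - 1/3ac + 191/6bc - 32/3a + 12b → -3/4bc^2 + 1/3a^2 + 9ab + 5/6ac + 73/2bc - 7/6c^2 - 32/3a + 12b - 112/3c
  leading term bc^2: subtract (-1/5c)·k_3 from -3/4bc^2 + 1/3a^2 + 9ab + 5/6ac + 73/2bc - 7/6c^2 - 32/3a + 12b - 112/3c → 1/3a^2 + 9ab + 2/3ac + 73/2bc - 3/2c^2 - 32/3a + 12b - 215/6c
  leading term a^2: subtract (3/2)·k_4 from 1/3a^2 + 9ab + 2/3ac + 73/2bc - 3/2c^2 - 32/3a + 12b - 215/6c → 9ab + 73/2bc - 73/9a + 12b - 227/9c + 4
  leading term ab: subtract (3/4)·h_1 from 9ab + 73/2bc - 73/9a + 12b - 227/9c + 4 → 50bc - 100/9a - 200/9c + 100
  leading term bc: subtract (40/3)·k_3 from 50bc - 100/9a - 200/9c + 100 → 0
  remainder 0.

S(h_2,k_4): lcm = a^2b. S = -29/4abc + 9/2bc^2 + 7/6a^2 + 9ab + 4/3ac + 191/6bc - 109/6a + 12b.
  leading term abc: subtract (-29/48c)·h_1 from -29/4abc + 9/2bc^2 + 7/6a^2 + 9ab + 4/3ac + 191/6bc - 109/6a + 12b → -51/8bc^2 + 7/6a^2 + 9ab + 15/4ac + 83/2bc - 29/12c^2 - 109/6a + 12b - 232/3c
  leading term bc^2: subtract (-17/10c)·k_3 from -51/8bc^2 + 7/6a^2 + 9ab + 15/4ac + 83/2bc - 29/12c^2 - 109/6a + 12b - 232/3c → 7/6a^2 + 9ab + 7/3ac + 83/2bc - 21/4c^2 - 109/6a + 12b - 775/12c
  leading term a^2: subtract (21/4)·k_4 from 7/6a^2 + 9ab + 7/3ac + 83/2bc - 21/4c^2 - 109/6a + 12b - 775/12c → 9ab + 83/2bc - 83/9a + 12b - 247/9c + 14
  leading term ab: subtract (3/4)·h_1 from 9ab + 83/2bc - 83/9a + 12b - 247/9c + 14 → 55bc - 110/9a - 220/9c + 110
  leading term bc: subtract (44/3)·k_3 from 55bc - 110/9a - 220/9c + 110 → 0
  remainder 0.

S(k_3,k_4): leading monomials are coprime, so the S-polynomial reduces to 0 (Buchberger's first criterion).
Every S-polynomial of the final basis reduces to 0, so we have a Gröbner basis.
Inter-reduce: drop elements whose leading term is divisible by another's, tail-reduce, and make monic.
Reduced Gröbner basis: {a^2 + 2ac - 9/2c^2 - 23/3a - 191/6c - 12, ab + 4/3b - c - 23/3, bc - 2/9a - 4/9c + 2}.

These coincide, so the ideals are equal.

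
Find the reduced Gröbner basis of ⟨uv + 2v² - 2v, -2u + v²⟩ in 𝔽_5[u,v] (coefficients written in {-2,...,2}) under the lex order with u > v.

Buchberger's algorithm terminates because the ascending chain of leading-term ideals stabilizes.

f_1 = uv + 2v² - 2v, LT = uv.
f_2 = -2u + v², LT = u.

S(f_1,f_2): lcm = uv. S = -2v³ + 2v² - 2v.
  reduce S modulo (f_1, f_2):
  remainder -2v³ + 2v² - 2v ≠ 0; add g_3 = -2v³ + 2v² - 2v to the basis.

The other S-polynomials (S(f_1,g_3), S(f_2,g_3)) all reduce to 0 modulo the current basis, so we have a Gröbner basis.
Inter-reduce: drop elements whose leading term is divisible by another's, tail-reduce, and make monic.

G = {u + 2v², v³ - v² + v}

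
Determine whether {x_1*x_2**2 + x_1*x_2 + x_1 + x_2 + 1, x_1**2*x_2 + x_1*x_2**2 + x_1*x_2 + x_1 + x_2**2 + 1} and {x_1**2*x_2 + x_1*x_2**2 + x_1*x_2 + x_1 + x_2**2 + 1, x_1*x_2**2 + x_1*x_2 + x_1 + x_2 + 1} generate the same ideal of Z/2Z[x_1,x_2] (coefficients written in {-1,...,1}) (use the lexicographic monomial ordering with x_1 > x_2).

Since reduced Gröbner bases are canonical representatives of ideals under a given ordering, it suffices to compute and compare them.
Buchberger on the first generating set:
f_1 = x_1*x_2**2 + x_1*x_2 + x_1 + x_2 + 1, LT = x_1*x_2**2.
f_2 = x_1**2*x_2 + x_1*x_2**2 + x_1*x_2 + x_1 + x_2**2 + 1, LT = x_1**2*x_2.

S(f_1,f_2): lcm = x_1**2*x_2**2. S = x_1**2*x_2 + x_1**2 + x_1*x_2**3 + x_1*x_2**2 + x_1 + x_2**3 + x_2.
  leading term x_1**2*x_2: subtract (1)·f_2 from x_1**2*x_2 + x_1**2 + x_1*x_2**3 + x_1*x_2**2 + x_1 + x_2**3 + x_2 → x_1**2 + x_1*x_2**3 + x_1*x_2 + x_2**3 + x_2**2 + x_2 + 1
  leading term x_1**2: no divisor's leading term divides it; move x_1**2 to the remainder.
  leading term x_1*x_2**3: subtract (x_2)·f_1 from x_1*x_2**3 + x_1*x_2 + x_2**3 + x_2**2 + x_2 + 1 → x_1*x_2**2 + x_2**3 + 1
  leading term x_1*x_2**2: subtract (1)·f_1 from x_1*x_2**2 + x_2**3 + 1 → x_1*x_2 + x_1 + x_2**3 + x_2
  leading term x_1*x_2: no divisor's leading term divides it; move x_1*x_2 to the remainder.
  leading term x_1: no divisor's leading term divides it; move x_1 to the remainder.
  leading term x_2**3: no divisor's leading term divides it; move x_2**3 to the remainder.
  leading term x_2: no divisor's leading term divides it; move x_2 to the remainder.
  remainder x_1**2 + x_1*x_2 + x_1 + x_2**3 + x_2 ≠ 0; add g_3 = x_1**2 + x_1*x_2 + x_1 + x_2**3 + x_2 to the basis.

S(f_1,g_3): lcm = x_1**2*x_2**2. S = x_1**2*x_2 + x_1**2 + x_1*x_2**3 + x_1*x_2**2 + x_1*x_2 + x_1 + x_2**5 + x_2**3.
  leading term x_1**2*x_2: subtract (1)·f_2 from x_1**2*x_2 + x_1**2 + x_1*x_2**3 + x_1*x_2**2 + x_1*x_2 + x_1 + x_2**5 + x_2**3 → x_1**2 + x_1*x_2**3 + x_2**5 + x_2**3 + x_2**2 + 1
  leading term x_1**2: subtract (1)·g_3 from x_1**2 + x_1*x_2**3 + x_2**5 + x_2**3 + x_2**2 + 1 → x_1*x_2**3 + x_1*x_2 + x_1 + x_2**5 + x_2**2 + x_2 + 1
  leading term x_1*x_2**3: subtract (x_2)·f_1 from x_1*x_2**3 + x_1*x_2 + x_1 + x_2**5 + x_2**2 + x_2 + 1 → x_1*x_2**2 + x_1 + x_2**5 + 1
  leading term x_1*x_2**2: subtract (1)·f_1 from x_1*x_2**2 + x_1 + x_2**5 + 1 → x_1*x_2 + x_2**5 + x_2
  leading term x_1*x_2: no divisor's leading term divides it; move x_1*x_2 to the remainder.
  leading term x_2**5: no divisor's leading term divides it; move x_2**5 to the remainder.
  leading term x_2: no divisor's leading term divides it; move x_2 to the remainder.
  remainder x_1*x_2 + x_2**5 + x_2 ≠ 0; add g_4 = x_1*x_2 + x_2**5 + x_2 to the basis.

S(f_2,g_3): lcm = x_1**2*x_2. S = x_1 + x_2**4 + 1.
  leading term x_1: no divisor's leading term divides it; move x_1 to the remainder.
  leading term x_2**4: no divisor's leading term divides it; move x_2**4 to the remainder.
  leading term 1: no divisor's leading term divides it; move 1 to the remainder.
  remainder x_1 + x_2**4 + 1 ≠ 0; add g_5 = x_1 + x_2**4 + 1 to the basis.

S(f_1,g_4): lcm = x_1*x_2**2. S = x_1*x_2 + x_1 + x_2**6 + x_2**2 + x_2 + 1.
  leading term x_1*x_2: subtract (1)·g_4 from x_1*x_2 + x_1 + x_2**6 + x_2**2 + x_2 + 1 → x_1 + x_2**6 + x_2**5 + x_2**2 + 1
  leading term x_1: subtract (1)·g_5 from x_1 + x_2**6 + x_2**5 + x_2**2 + 1 → x_2**6 + x_2**5 + x_2**4 + x_2**2
  leading term x_2**6: no divisor's leading term divides it; move x_2**6 to the remainder.
  leading term x_2**5: no divisor's leading term divides it; move x_2**5 to the remainder.
  leading term x_2**4: no divisor's leading term divides it; move x_2**4 to the remainder.
  leading term x_2**2: no divisor's leading term divides it; move x_2**2 to the remainder.
  remainder x_2**6 + x_2**5 + x_2**4 + x_2**2 ≠ 0; add g_6 = x_2**6 + x_2**5 + x_2**4 + x_2**2 to the basis.

The other S-polynomials (S(f_2,g_4), S(g_3,g_4), S(f_1,g_5), S(f_2,g_5), S(g_3,g_5), S(g_4,g_5), S(f_1,g_6), S(f_2,g_6), S(g_3,g_6), S(g_4,g_6), S(g_5,g_6)) all reduce to 0 modulo the current basis, so we have a Gröbner basis.
Inter-reduce: drop elements whose leading term is divisible by another's, tail-reduce, and make monic.
Reduced Gröbner basis: {x_1 + x_2**4 + 1, x_2**6 + x_2**5 + x_2**4 + x_2**2}.

Buchberger on the second generating set:
h_1 = x_1**2*x_2 + x_1*x_2**2 + x_1*x_2 + x_1 + x_2**2 + 1, LT = x_1**2*x_2.
h_2 = x_1*x_2**2 + x_1*x_2 + x_1 + x_2 + 1, LT = x_1*x_2**2.

S(h_1,h_2): lcm = x_1**2*x_2**2. S = x_1**2*x_2 + x_1**2 + x_1*x_2**3 + x_1*x_2**2 + x_1 + x_2**3 + x_2.
  leading term x_1**2*x_2: subtract (1)·h_1 from x_1**2*x_2 + x_1**2 + x_1*x_2**3 + x_1*x_2**2 + x_1 + x_2**3 + x_2 → x_1**2 + x_1*x_2**3 + x_1*x_2 + x_2**3 + x_2**2 + x_2 + 1
  leading term x_1**2: no divisor's leading term divides it; move x_1**2 to the remainder.
  leading term x_1*x_2**3: subtract (x_2)·h_2 from x_1*x_2**3 + x_1*x_2 + x_2**3 + x_2**2 + x_2 + 1 → x_1*x_2**2 + x_2**3 + 1
  leading term x_1*x_2**2: subtract (1)·h_2 from x_1*x_2**2 + x_2**3 + 1 → x_1*x_2 + x_1 + x_2**3 + x_2
  leading term x_1*x_2: no divisor's leading term divides it; move x_1*x_2 to the remainder.
  leading term x_1: no divisor's leading term divides it; move x_1 to the remainder.
  leading term x_2**3: no divisor's leading term divides it; move x_2**3 to the remainder.
  leading term x_2: no divisor's leading term divides it; move x_2 to the remainder.
  remainder x_1**2 + x_1*x_2 + x_1 + x_2**3 + x_2 ≠ 0; add k_3 = x_1**2 + x_1*x_2 + x_1 + x_2**3 + x_2 to the basis.

S(h_1,k_3): lcm = x_1**2*x_2. S = x_1 + x_2**4 + 1.
  leading term x_1: no divisor's leading term divides it; move x_1 to the remainder.
  leading term x_2**4: no divisor's leading term divides it; move x_2**4 to the remainder.
  leading term 1: no divisor's leading term divides it; move 1 to the remainder.
  remainder x_1 + x_2**4 + 1 ≠ 0; add k_4 = x_1 + x_2**4 + 1 to the basis.

S(h_2,k_4): lcm = x_1*x_2**2. S = x_1*x_2 + x_1 + x_2**6 + x_2**2 + x_2 + 1.
  leading term x_1*x_2: subtract (x_2)·k_4 from x_1*x_2 + x_1 + x_2**6 + x_2**2 + x_2 + 1 → x_1 + x_2**6 + x_2**5 + x_2**2 + 1
  leading term x_1: subtract (1)·k_4 from x_1 + x_2**6 + x_2**5 + x_2**2 + 1 → x_2**6 + x_2**5 + x_2**4 + x_2**2
  leading term x_2**6: no divisor's leading term divides it; move x_2**6 to the remainder.
  leading term x_2**5: no divisor's leading term divides it; move x_2**5 to the remainder.
  leading term x_2**4: no divisor's leading term divides it; move x_2**4 to the remainder.
  leading term x_2**2: no divisor's leading term divides it; move x_2**2 to the remainder.
  remainder x_2**6 + x_2**5 + x_2**4 + x_2**2 ≠ 0; add k_5 = x_2**6 + x_2**5 + x_2**4 + x_2**2 to the basis.

The other S-polynomials (S(h_2,k_3), S(h_1,k_4), S(k_3,k_4), S(h_1,k_5), S(h_2,k_5), S(k_3,k_5), S(k_4,k_5)) all reduce to 0 modulo the current basis, so we have a Gröbner basis.
Inter-reduce: drop elements whose leading term is divisible by another's, tail-reduce, and make monic.
Reduced Gröbner basis: {x_1 + x_2**4 + 1, x_2**6 + x_2**5 + x_2**4 + x_2**2}.

Same reduced basis, so the two generating sets span the same ideal.

Yes, the ideals are equal.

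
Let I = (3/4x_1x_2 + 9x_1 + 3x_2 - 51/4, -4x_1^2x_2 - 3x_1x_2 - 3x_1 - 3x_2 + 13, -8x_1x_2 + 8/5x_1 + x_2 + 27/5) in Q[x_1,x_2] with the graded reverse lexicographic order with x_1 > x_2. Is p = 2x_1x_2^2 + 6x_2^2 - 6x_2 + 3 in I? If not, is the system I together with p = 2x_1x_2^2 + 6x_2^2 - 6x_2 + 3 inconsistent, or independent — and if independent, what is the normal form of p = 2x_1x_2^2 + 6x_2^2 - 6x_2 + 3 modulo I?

First compute the reduced Gröbner basis of I by Buchberger's algorithm.
f_1 = 3/4x_1x_2 + 9x_1 + 3x_2 - 51/4, LT = x_1x_2.
f_2 = -4x_1^2x_2 - 3x_1x_2 - 3x_1 - 3x_2 + 13, LT = x_1^2x_2.
f_3 = -8x_1x_2 + 8/5x_1 + x_2 + 27/5, LT = x_1x_2.

S(f_1,f_2): lcm = x_1^2x_2. S = 12x_1^2 + 13/4x_1x_2 - 71/4x_1 - 3/4x_2 + 13/4.
  leading term x_1^2: no divisor's leading term divides it; move 12x_1^2 to the remainder.
  leading term x_1x_2: subtract (13/3)·f_1 from 13/4x_1x_2 - 71/4x_1 - 3/4x_2 + 13/4 → -227/4x_1 - 55/4x_2 + 117/2
  leading term x_1: no divisor's leading term divides it; move -227/4x_1 to the remainder.
  leading term x_2: no divisor's leading term divides it; move -55/4x_2 to the remainder.
  leading term 1: no divisor's leading term divides it; move 117/2 to the remainder.
  remainder 12x_1^2 - 227/4x_1 - 55/4x_2 + 117/2 ≠ 0; add h_4 = 12x_1^2 - 227/4x_1 - 55/4x_2 + 117/2 to the basis.

S(f_1,f_3): lcm = x_1x_2. S = 61/5x_1 + 33/8x_2 - 653/40.
  leading term x_1: no divisor's leading term divides it; move 61/5x_1 to the remainder.
  leading term x_2: no divisor's leading term divides it; move 33/8x_2 to the remainder.
  leading term 1: no divisor's leading term divides it; move -653/40 to the remainder.
  remainder 61/5x_1 + 33/8x_2 - 653/40 ≠ 0; add h_5 = 61/5x_1 + 33/8x_2 - 653/40 to the basis.

S(f_2,f_3): lcm = x_1^2x_2. S = 1/5x_1^2 + 7/8x_1x_2 + 57/40x_1 + 3/4x_2 - 13/4.
  leading term x_1^2: subtract (1/60)·h_4 from 1/5x_1^2 + 7/8x_1x_2 + 57/40x_1 + 3/4x_2 - 13/4 → 7/8x_1x_2 + 569/240x_1 + 47/48x_2 - 169/40
  leading term x_1x_2: subtract (7/6)·f_1 from 7/8x_1x_2 + 569/240x_1 + 47/48x_2 - 169/40 → -1951/240x_1 - 121/48x_2 + 213/20
  leading term x_1: subtract (-1951/2928)·h_5 from -1951/240x_1 - 121/48x_2 + 213/20 → 5335/23424x_2 - 5335/23424
  leading term x_2: no divisor's leading term divides it; move 5335/23424x_2 to the remainder.
  leading term 1: no divisor's leading term divides it; move -5335/23424 to the remainder.
  remainder 5335/23424x_2 - 5335/23424 ≠ 0; add h_6 = 5335/23424x_2 - 5335/23424 to the basis.

The other S-polynomials (S(f_1,h_4), S(f_2,h_4), S(f_3,h_4), S(f_1,h_5), S(f_2,h_5), S(f_3,h_5), S(h_4,h_5), S(f_1,h_6), S(f_2,h_6), S(f_3,h_6), S(h_4,h_6), S(h_5,h_6)) all reduce to 0 modulo the current basis, so we have a Gröbner basis.
Inter-reduce: drop elements whose leading term is divisible by another's, tail-reduce, and make monic.
Reduced Gröbner basis: {x_1 - 1, x_2 - 1}.
Label its elements g_1 = x_1 - 1, g_2 = x_2 - 1.

Reduce p = 2x_1x_2^2 + 6x_2^2 - 6x_2 + 3 modulo G:
  leading term x_1x_2^2: subtract (2x_2^2)·g_1 from 2x_1x_2^2 + 6x_2^2 - 6x_2 + 3 → 8x_2^2 - 6x_2 + 3
  leading term x_2^2: subtract (8x_2)·g_2 from 8x_2^2 - 6x_2 + 3 → 2x_2 + 3
  leading term x_2: subtract (2)·g_2 from 2x_2 + 3 → 5
  leading term 1: no divisor's leading term divides it; move 5 to the remainder.
  normal form = 5.
The normal form is nonzero, so p ∉ I. Since p minus its normal form lies in I, I + (p) = I + (r) where r = 5; decide whether this ideal is the whole ring.
Here r = 5 is a nonzero constant, hence a unit: 1 ∈ I + (p), the Gröbner basis of I + (p) is {1}, and the enlarged system has no common solution — adjoining p is inconsistent.

Adjoining 2x_1x_2^2 + 6x_2^2 - 6x_2 + 3 makes the ideal the whole ring: the system is inconsistent.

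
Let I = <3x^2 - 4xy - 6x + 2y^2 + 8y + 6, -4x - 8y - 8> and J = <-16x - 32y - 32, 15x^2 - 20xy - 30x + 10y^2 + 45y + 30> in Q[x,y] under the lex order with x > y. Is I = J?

No, the ideals differ.

Two ideals are equal iff their reduced Gröbner bases coincide (the reduced basis is unique for a fixed ordering).
Buchberger on the first generating set:
f_1 = 3x^2 - 4xy - 6x + 2y^2 + 8y + 6, LT = x^2.
f_2 = -4x - 8y - 8, LT = x.

S(f_1,f_2): lcm = x^2. S = -10/3xy - 4x + 2/3y^2 + 8/3y + 2.
  leading term xy: subtract (5/6y)·f_2 from -10/3xy - 4x + 2/3y^2 + 8/3y + 2 → -4x + 22/3y^2 + 28/3y + 2
  leading term x: subtract (1)·f_2 from -4x + 22/3y^2 + 28/3y + 2 → 22/3y^2 + 52/3y + 10
  leading term y^2: no divisor's leading term divides it; move 22/3y^2 to the remainder.
  leading term y: no divisor's leading term divides it; move 52/3y to the remainder.
  leading term 1: no divisor's leading term divides it; move 10 to the remainder.
  remainder 22/3y^2 + 52/3y + 10 ≠ 0; add g_3 = 22/3y^2 + 52/3y + 10 to the basis.

The other S-polynomials (S(f_1,g_3), S(f_2,g_3)) all reduce to 0 modulo the current basis, so we have a Gröbner basis.
Inter-reduce: drop elements whose leading term is divisible by another's, tail-reduce, and make monic.
Reduced Gröbner basis: {x + 2y + 2, y^2 + 26/11y + 15/11}.

Buchberger on the second generating set:
h_1 = -16x - 32y - 32, LT = x.
h_2 = 15x^2 - 20xy - 30x + 10y^2 + 45y + 30, LT = x^2.

S(h_1,h_2): lcm = x^2. S = 10/3xy + 4x - 2/3y^2 - 3y - 2.
  leading term xy: subtract (-5/24y)·h_1 from 10/3xy + 4x - 2/3y^2 - 3y - 2 → 4x - 22/3y^2 - 29/3y - 2
  leading term x: subtract (-1/4)·h_1 from 4x - 22/3y^2 - 29/3y - 2 → -22/3y^2 - 53/3y - 10
  leading term y^2: no divisor's leading term divides it; move -22/3y^2 to the remainder.
  leading term y: no divisor's leading term divides it; move -53/3y to the remainder.
  leading term 1: no divisor's leading term divides it; move -10 to the remainder.
  remainder -22/3y^2 - 53/3y - 10 ≠ 0; add k_3 = -22/3y^2 - 53/3y - 10 to the basis.

The other S-polynomials (S(h_1,k_3), S(h_2,k_3)) all reduce to 0 modulo the current basis, so we have a Gröbner basis.
Inter-reduce: drop elements whose leading term is divisible by another's, tail-reduce, and make monic.
Reduced Gröbner basis: {x + 2y + 2, y^2 + 53/22y + 15/11}.

These differ, so the ideals are not equal.
The same test decides containment: I ⊆ J iff every generator of I reduces to 0 modulo a Gröbner basis of J.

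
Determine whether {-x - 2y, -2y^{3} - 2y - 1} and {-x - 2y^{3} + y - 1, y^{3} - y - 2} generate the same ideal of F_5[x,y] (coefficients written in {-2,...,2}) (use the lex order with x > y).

For a fixed monomial order, each ideal has a unique reduced Gröbner basis; comparing bases decides equality.
Buchberger on the first generating set:
f_1 = -x - 2y, LT = x.
f_2 = -2y^{3} - 2y - 1, LT = y^{3}.

The S-polynomials (S(f_1,f_2)) all reduce to 0 modulo the current basis, so we have a Gröbner basis.
Inter-reduce: drop elements whose leading term is divisible by another's, tail-reduce, and make monic.
Reduced Gröbner basis: {x + 2y, y^{3} + y - 2}.

Buchberger on the second generating set:
h_1 = -x - 2y^{3} + y - 1, LT = x.
h_2 = y^{3} - y - 2, LT = y^{3}.

The S-polynomials (S(h_1,h_2)) all reduce to 0 modulo the current basis, so we have a Gröbner basis.
Inter-reduce: drop elements whose leading term is divisible by another's, tail-reduce, and make monic.
Reduced Gröbner basis: {x + y, y^{3} - y - 2}.

These differ, so the ideals are not equal.
The same test decides containment: I ⊆ J iff every generator of I reduces to 0 modulo a Gröbner basis of J.

No, the ideals differ.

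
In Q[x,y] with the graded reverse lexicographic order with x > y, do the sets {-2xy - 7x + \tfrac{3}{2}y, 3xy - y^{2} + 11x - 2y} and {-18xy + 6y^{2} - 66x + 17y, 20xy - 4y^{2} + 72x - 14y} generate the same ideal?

Two ideals are equal iff their reduced Gröbner bases coincide (the reduced basis is unique for a fixed ordering).
Buchberger on the first generating set:
f_1 = -2xy - 7x + \tfrac{3}{2}y, LT = xy.
f_2 = 3xy - y^{2} + 11x - 2y, LT = xy.

S(f_1,f_2): lcm = xy. S = \tfrac{1}{3}y^{2} - \tfrac{1}{6}x - \tfrac{1}{12}y.
  leading term y^{2}: no divisor's leading term divides it; move \tfrac{1}{3}y^{2} to the remainder.
  leading term x: no divisor's leading term divides it; move -\tfrac{1}{6}x to the remainder.
  leading term y: no divisor's leading term divides it; move -\tfrac{1}{12}y to the remainder.
  remainder \tfrac{1}{3}y^{2} - \tfrac{1}{6}x - \tfrac{1}{12}y ≠ 0; add g_3 = \tfrac{1}{3}y^{2} - \tfrac{1}{6}x - \tfrac{1}{12}y to the basis.

S(f_1,g_3): lcm = xy^{2}. S = \tfrac{1}{2}x^{2} + \tfrac{15}{4}xy - \tfrac{3}{4}y^{2}.
  leading term x^{2}: no divisor's leading term divides it; move \tfrac{1}{2}x^{2} to the remainder.
  leading term xy: subtract (-\tfrac{15}{8})·f_1 from \tfrac{15}{4}xy - \tfrac{3}{4}y^{2} → -\tfrac{3}{4}y^{2} - \tfrac{105}{8}x + \tfrac{45}{16}y
  leading term y^{2}: subtract (-\tfrac{9}{4})·g_3 from -\tfrac{3}{4}y^{2} - \tfrac{105}{8}x + \tfrac{45}{16}y → -\tfrac{27}{2}x + \tfrac{21}{8}y
  leading term x: no divisor's leading term divides it; move -\tfrac{27}{2}x to the remainder.
  leading term y: no divisor's leading term divides it; move \tfrac{21}{8}y to the remainder.
  remainder \tfrac{1}{2}x^{2} - \tfrac{27}{2}x + \tfrac{21}{8}y ≠ 0; add g_4 = \tfrac{1}{2}x^{2} - \tfrac{27}{2}x + \tfrac{21}{8}y to the basis.

The other S-polynomials (S(f_2,g_3), S(f_1,g_4), S(f_2,g_4), S(g_3,g_4)) all reduce to 0 modulo the current basis, so we have a Gröbner basis.
Inter-reduce: drop elements whose leading term is divisible by another's, tail-reduce, and make monic.
Reduced Gröbner basis: {x^{2} - 27x + \tfrac{21}{4}y, xy + \tfrac{7}{2}x - \tfrac{3}{4}y, y^{2} - \tfrac{1}{2}x - \tfrac{1}{4}y}.

Buchberger on the second generating set:
h_1 = -18xy + 6y^{2} - 66x + 17y, LT = xy.
h_2 = 20xy - 4y^{2} + 72x - 14y, LT = xy.

S(h_1,h_2): lcm = xy. S = -\tfrac{2}{15}y^{2} + \tfrac{1}{15}x - \tfrac{11}{45}y.
  leading term y^{2}: no divisor's leading term divides it; move -\tfrac{2}{15}y^{2} to the remainder.
  leading term x: no divisor's leading term divides it; move \tfrac{1}{15}x to the remainder.
  leading term y: no divisor's leading term divides it; move -\tfrac{11}{45}y to the remainder.
  remainder -\tfrac{2}{15}y^{2} + \tfrac{1}{15}x - \tfrac{11}{45}y ≠ 0; add k_3 = -\tfrac{2}{15}y^{2} + \tfrac{1}{15}x - \tfrac{11}{45}y to the basis.

S(h_1,k_3): lcm = xy^{2}. S = -\tfrac{1}{3}y^{3} + \tfrac{1}{2}x^{2} + \tfrac{11}{6}xy - \tfrac{17}{18}y^{2}.
  leading term y^{3}: subtract (\tfrac{5}{2}y)·k_3 from -\tfrac{1}{3}y^{3} + \tfrac{1}{2}x^{2} + \tfrac{11}{6}xy - \tfrac{17}{18}y^{2} → \tfrac{1}{2}x^{2} + \tfrac{5}{3}xy - \tfrac{1}{3}y^{2}
  leading term x^{2}: no divisor's leading term divides it; move \tfrac{1}{2}x^{2} to the remainder.
  leading term xy: subtract (-\tfrac{5}{54})·h_1 from \tfrac{5}{3}xy - \tfrac{1}{3}y^{2} → \tfrac{2}{9}y^{2} - \tfrac{55}{9}x + \tfrac{85}{54}y
  leading term y^{2}: subtract (-\tfrac{5}{3})·k_3 from \tfrac{2}{9}y^{2} - \tfrac{55}{9}x + \tfrac{85}{54}y → -6x + \tfrac{7}{6}y
  leading term x: no divisor's leading term divides it; move -6x to the remainder.
  leading term y: no divisor's leading term divides it; move \tfrac{7}{6}y to the remainder.
  remainder \tfrac{1}{2}x^{2} - 6x + \tfrac{7}{6}y ≠ 0; add k_4 = \tfrac{1}{2}x^{2} - 6x + \tfrac{7}{6}y to the basis.

The other S-polynomials (S(h_2,k_3), S(h_1,k_4), S(h_2,k_4), S(k_3,k_4)) all reduce to 0 modulo the current basis, so we have a Gröbner basis.
Inter-reduce: drop elements whose leading term is divisible by another's, tail-reduce, and make monic.
Reduced Gröbner basis: {x^{2} - 12x + \tfrac{7}{3}y, xy + \tfrac{7}{2}x - \tfrac{1}{3}y, y^{2} - \tfrac{1}{2}x + \tfrac{11}{6}y}.

These differ, so the ideals are not equal.

No, the ideals differ.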